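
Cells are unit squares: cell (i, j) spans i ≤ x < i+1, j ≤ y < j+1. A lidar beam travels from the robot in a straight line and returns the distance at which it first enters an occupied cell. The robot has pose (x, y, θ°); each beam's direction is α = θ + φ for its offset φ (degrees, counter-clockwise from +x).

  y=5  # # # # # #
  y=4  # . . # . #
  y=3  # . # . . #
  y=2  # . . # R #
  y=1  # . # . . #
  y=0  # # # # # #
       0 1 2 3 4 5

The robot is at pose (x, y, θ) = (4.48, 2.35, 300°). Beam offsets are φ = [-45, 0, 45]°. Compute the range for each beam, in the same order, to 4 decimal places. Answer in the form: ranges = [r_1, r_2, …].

beam 1: φ=-45°, α=255°
  cosα=-0.2588 sinα=-0.9659 | (4,2) | tMaxX 1.8546 tMaxY 0.3623 | tΔX 3.8637 tΔY 1.0353
    t=0.3623 [y] (4,1)
    t=1.3976 [y] (4,0) — stop
  → r_1 = 1.3976
beam 2: φ=0°, α=300°
  cosα=0.5000 sinα=-0.8660 | (4,2) | tMaxX 1.0400 tMaxY 0.4041 | tΔX 2.0000 tΔY 1.1547
    t=0.4041 [y] (4,1)
    t=1.0400 [x] (5,1) — stop
  → r_2 = 1.0400
beam 3: φ=45°, α=345°
  cosα=0.9659 sinα=-0.2588 | (4,2) | tMaxX 0.5383 tMaxY 1.3523 | tΔX 1.0353 tΔY 3.8637
    t=0.5383 [x] (5,2) — stop
  → r_3 = 0.5383

ranges = [1.3976, 1.0400, 0.5383]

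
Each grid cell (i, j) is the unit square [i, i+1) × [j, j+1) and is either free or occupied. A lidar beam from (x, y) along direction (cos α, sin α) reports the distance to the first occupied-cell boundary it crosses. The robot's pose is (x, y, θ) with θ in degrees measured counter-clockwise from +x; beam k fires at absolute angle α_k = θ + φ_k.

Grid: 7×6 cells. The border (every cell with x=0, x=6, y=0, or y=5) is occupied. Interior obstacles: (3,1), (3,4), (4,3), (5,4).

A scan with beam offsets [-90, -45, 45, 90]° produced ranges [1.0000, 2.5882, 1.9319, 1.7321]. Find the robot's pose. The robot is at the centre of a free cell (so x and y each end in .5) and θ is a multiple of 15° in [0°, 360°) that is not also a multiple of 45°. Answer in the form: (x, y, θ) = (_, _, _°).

Enumerate (i+0.5, j+0.5, θ) over the 16 free cells and 16 admissible headings. For each, cast all 4 beams and compare to the given ranges.
  (4.5, 1.5, 105°): beam 1 = 1.5529 ≠ 1.0000 ✗
  (5.5, 3.5, 255°): beam 1 = 0.5176 ≠ 1.0000 ✗
  (5.5, 1.5, 210°): beam 1 = 1.7321 ≠ 1.0000 ✗
  (4.5, 1.5, 75°): beam 1 = 1.5529 ≠ 1.0000 ✗
  …
  (1.5, 3.5, 330°): r_1=1.0000, r_2=2.5882, r_3=1.9319, r_4=1.7321 — all match ✓
Only this pose fits every beam.

(x, y, θ) = (1.5, 3.5, 330°)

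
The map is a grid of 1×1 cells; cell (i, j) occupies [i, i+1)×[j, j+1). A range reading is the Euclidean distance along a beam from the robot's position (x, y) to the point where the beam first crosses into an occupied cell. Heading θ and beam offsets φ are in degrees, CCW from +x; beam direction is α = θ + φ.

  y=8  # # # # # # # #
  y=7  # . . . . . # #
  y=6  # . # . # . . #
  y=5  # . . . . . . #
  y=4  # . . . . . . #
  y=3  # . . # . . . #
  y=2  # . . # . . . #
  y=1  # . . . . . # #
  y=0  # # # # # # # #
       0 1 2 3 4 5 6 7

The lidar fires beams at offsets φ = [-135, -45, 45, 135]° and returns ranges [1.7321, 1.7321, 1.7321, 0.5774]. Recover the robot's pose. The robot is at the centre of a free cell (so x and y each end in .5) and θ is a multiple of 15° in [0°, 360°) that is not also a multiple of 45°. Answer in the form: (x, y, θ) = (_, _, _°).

Candidates: 36 free-cell centres × 16 headings = 576 poses. Raycast each; keep the one whose scan matches to 4 dp.
  (3.5, 5.5, 255°): beam 1 = 1.0000 ≠ 1.7321 ✗
  (4.5, 4.5, 210°): beam 1 = 1.5529 ≠ 1.7321 ✗
  (4.5, 4.5, 105°): beam 1 = 2.8868 ≠ 1.7321 ✗
  (2.5, 7.5, 60°): beam 1 = 0.5176 ≠ 1.7321 ✗
  (2.5, 3.5, 300°): beam 1 = 1.5529 ≠ 1.7321 ✗
  …
  (2.5, 5.5, 345°): r_1=1.7321, r_2=1.7321, r_3=1.7321, r_4=0.5774 — all match ✓
No second candidate reproduces the full scan.

(x, y, θ) = (2.5, 5.5, 345°)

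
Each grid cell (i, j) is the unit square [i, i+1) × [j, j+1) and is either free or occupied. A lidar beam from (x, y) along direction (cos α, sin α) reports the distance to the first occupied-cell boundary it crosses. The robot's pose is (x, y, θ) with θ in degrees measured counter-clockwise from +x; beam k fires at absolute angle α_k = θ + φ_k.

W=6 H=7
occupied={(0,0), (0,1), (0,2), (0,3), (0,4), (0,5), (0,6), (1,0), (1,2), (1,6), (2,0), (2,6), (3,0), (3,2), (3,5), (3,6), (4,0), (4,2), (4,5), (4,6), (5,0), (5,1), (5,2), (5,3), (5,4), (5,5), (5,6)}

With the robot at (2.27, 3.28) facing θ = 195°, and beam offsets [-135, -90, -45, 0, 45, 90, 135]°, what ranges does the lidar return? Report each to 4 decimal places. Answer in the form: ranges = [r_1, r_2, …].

beam 1: φ=-135°, α=60°
  cosα=0.5000 sinα=0.8660 | (2,3) | tMaxX 1.4600 tMaxY 0.8314 | tΔX 2.0000 tΔY 1.1547
    t=0.8314 [y] (2,4)
    t=1.4600 [x] (3,4)
    t=1.9861 [y] (3,5) — stop
  → r_1 = 1.9861
beam 2: φ=-90°, α=105°
  cosα=-0.2588 sinα=0.9659 | (2,3) | tMaxX 1.0432 tMaxY 0.7454 | tΔX 3.8637 tΔY 1.0353
    t=0.7454 [y] (2,4)
    t=1.0432 [x] (1,4)
    t=1.7807 [y] (1,5)
    t=2.8160 [y] (1,6) — stop
  → r_2 = 2.8160
beam 3: φ=-45°, α=150°
  cosα=-0.8660 sinα=0.5000 | (2,3) | tMaxX 0.3118 tMaxY 1.4400 | tΔX 1.1547 tΔY 2.0000
    t=0.3118 [x] (1,3)
    t=1.4400 [y] (1,4)
    t=1.4665 [x] (0,4) — stop
  → r_3 = 1.4665
beam 4: φ=0°, α=195°
  cosα=-0.9659 sinα=-0.2588 | (2,3) | tMaxX 0.2795 tMaxY 1.0818 | tΔX 1.0353 tΔY 3.8637
    t=0.2795 [x] (1,3)
    t=1.0818 [y] (1,2) — stop
  → r_4 = 1.0818
beam 5: φ=45°, α=240°
  cosα=-0.5000 sinα=-0.8660 | (2,3) | tMaxX 0.5400 tMaxY 0.3233 | tΔX 2.0000 tΔY 1.1547
    t=0.3233 [y] (2,2)
    t=0.5400 [x] (1,2) — stop
  → r_5 = 0.5400
beam 6: φ=90°, α=285°
  cosα=0.2588 sinα=-0.9659 | (2,3) | tMaxX 2.8205 tMaxY 0.2899 | tΔX 3.8637 tΔY 1.0353
    t=0.2899 [y] (2,2)
    t=1.3252 [y] (2,1)
    t=2.3604 [y] (2,0) — stop
  → r_6 = 2.3604
beam 7: φ=135°, α=330°
  cosα=0.8660 sinα=-0.5000 | (2,3) | tMaxX 0.8429 tMaxY 0.5600 | tΔX 1.1547 tΔY 2.0000
    t=0.5600 [y] (2,2)
    t=0.8429 [x] (3,2) — stop
  → r_7 = 0.8429

ranges = [1.9861, 2.8160, 1.4665, 1.0818, 0.5400, 2.3604, 0.8429]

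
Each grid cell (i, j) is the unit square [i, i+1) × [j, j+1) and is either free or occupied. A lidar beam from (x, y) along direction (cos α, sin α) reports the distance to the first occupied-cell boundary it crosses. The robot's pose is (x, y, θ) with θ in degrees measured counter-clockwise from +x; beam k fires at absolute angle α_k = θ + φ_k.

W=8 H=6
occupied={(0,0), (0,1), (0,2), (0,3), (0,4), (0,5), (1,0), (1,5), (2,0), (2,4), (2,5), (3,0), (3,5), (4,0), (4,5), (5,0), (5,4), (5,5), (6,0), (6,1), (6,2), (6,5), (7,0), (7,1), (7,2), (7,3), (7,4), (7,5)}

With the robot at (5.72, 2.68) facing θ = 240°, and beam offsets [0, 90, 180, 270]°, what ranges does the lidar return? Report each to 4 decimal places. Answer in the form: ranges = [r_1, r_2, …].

ranges = [1.9399, 0.3233, 2.5600, 3.1408]

beam 1: φ=0°, α=240°
  direction (-0.5000, -0.8660); cell (5,2); t to first gridline: x 1.4400, y 0.7852 (then +2.0000 / +1.1547)
    (5,1) via y @ 0.7852
    (4,1) via x @ 1.4400
    (4,0) via y @ 1.9399  # hit
  → r_1 = 1.9399
beam 2: φ=90°, α=330°
  direction (0.8660, -0.5000); cell (5,2); t to first gridline: x 0.3233, y 1.3600 (then +1.1547 / +2.0000)
    (6,2) via x @ 0.3233  # hit
  → r_2 = 0.3233
beam 3: φ=180°, α=60°
  direction (0.5000, 0.8660); cell (5,2); t to first gridline: x 0.5600, y 0.3695 (then +2.0000 / +1.1547)
    (5,3) via y @ 0.3695
    (6,3) via x @ 0.5600
    (6,4) via y @ 1.5242
    (7,4) via x @ 2.5600  # hit
  → r_3 = 2.5600
beam 4: φ=270°, α=150°
  direction (-0.8660, 0.5000); cell (5,2); t to first gridline: x 0.8314, y 0.6400 (then +1.1547 / +2.0000)
    (5,3) via y @ 0.6400
    (4,3) via x @ 0.8314
    (3,3) via x @ 1.9861
    (3,4) via y @ 2.6400
    (2,4) via x @ 3.1408  # hit
  → r_4 = 3.1408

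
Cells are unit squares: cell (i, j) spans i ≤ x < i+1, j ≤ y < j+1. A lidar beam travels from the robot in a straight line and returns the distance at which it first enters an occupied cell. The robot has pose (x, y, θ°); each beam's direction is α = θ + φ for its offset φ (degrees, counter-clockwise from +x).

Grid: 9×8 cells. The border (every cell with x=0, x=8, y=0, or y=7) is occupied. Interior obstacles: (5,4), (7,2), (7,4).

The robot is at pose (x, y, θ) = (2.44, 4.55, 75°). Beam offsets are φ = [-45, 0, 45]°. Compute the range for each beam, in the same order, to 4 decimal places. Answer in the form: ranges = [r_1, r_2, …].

beam 1: φ=-45°, α=30°
  direction (0.8660, 0.5000); cell (2,4); t to first gridline: x 0.6466, y 0.9000 (then +1.1547 / +2.0000)
    (3,4) via x @ 0.6466
    (3,5) via y @ 0.9000
    (4,5) via x @ 1.8013
    (4,6) via y @ 2.9000
    (5,6) via x @ 2.9560
    (6,6) via x @ 4.1107
    (6,7) via y @ 4.9000  # hit
  → r_1 = 4.9000
beam 2: φ=0°, α=75°
  direction (0.2588, 0.9659); cell (2,4); t to first gridline: x 2.1637, y 0.4659 (then +3.8637 / +1.0353)
    (2,5) via y @ 0.4659
    (2,6) via y @ 1.5012
    (3,6) via x @ 2.1637
    (3,7) via y @ 2.5364  # hit
  → r_2 = 2.5364
beam 3: φ=45°, α=120°
  direction (-0.5000, 0.8660); cell (2,4); t to first gridline: x 0.8800, y 0.5196 (then +2.0000 / +1.1547)
    (2,5) via y @ 0.5196
    (1,5) via x @ 0.8800
    (1,6) via y @ 1.6743
    (1,7) via y @ 2.8290  # hit
  → r_3 = 2.8290

ranges = [4.9000, 2.5364, 2.8290]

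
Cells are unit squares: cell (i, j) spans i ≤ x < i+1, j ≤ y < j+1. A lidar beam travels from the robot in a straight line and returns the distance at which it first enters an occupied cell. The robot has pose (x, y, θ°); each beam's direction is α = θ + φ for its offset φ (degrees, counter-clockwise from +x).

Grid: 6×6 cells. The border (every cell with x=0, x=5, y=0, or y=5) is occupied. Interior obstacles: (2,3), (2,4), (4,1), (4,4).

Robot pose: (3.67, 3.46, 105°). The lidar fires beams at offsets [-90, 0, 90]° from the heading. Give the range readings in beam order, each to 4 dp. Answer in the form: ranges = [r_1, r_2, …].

ranges = [1.3769, 1.5943, 0.6936]

beam 1: φ=-90°, α=15°
  direction (0.9659, 0.2588); cell (3,3); t to first gridline: x 0.3416, y 2.0864 (then +1.0353 / +3.8637)
    (4,3) via x @ 0.3416
    (5,3) via x @ 1.3769  # hit
  → r_1 = 1.3769
beam 2: φ=0°, α=105°
  direction (-0.2588, 0.9659); cell (3,3); t to first gridline: x 2.5887, y 0.5590 (then +3.8637 / +1.0353)
    (3,4) via y @ 0.5590
    (3,5) via y @ 1.5943  # hit
  → r_2 = 1.5943
beam 3: φ=90°, α=195°
  direction (-0.9659, -0.2588); cell (3,3); t to first gridline: x 0.6936, y 1.7773 (then +1.0353 / +3.8637)
    (2,3) via x @ 0.6936  # hit
  → r_3 = 0.6936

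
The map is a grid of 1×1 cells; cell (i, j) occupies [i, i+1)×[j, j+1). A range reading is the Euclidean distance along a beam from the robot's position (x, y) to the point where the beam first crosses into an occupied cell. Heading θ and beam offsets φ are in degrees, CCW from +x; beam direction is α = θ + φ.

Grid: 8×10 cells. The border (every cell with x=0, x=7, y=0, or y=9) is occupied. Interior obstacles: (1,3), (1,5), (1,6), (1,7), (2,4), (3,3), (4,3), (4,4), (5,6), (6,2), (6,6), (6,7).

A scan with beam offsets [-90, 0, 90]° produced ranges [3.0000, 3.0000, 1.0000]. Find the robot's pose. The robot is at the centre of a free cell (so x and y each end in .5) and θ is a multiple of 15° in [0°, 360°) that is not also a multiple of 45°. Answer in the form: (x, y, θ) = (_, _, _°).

The pose lattice has 36·16 = 576 candidates. Test each by forward raycasting.
  (2.5, 8.5, 150°): beam 1 = 0.5774 ≠ 3.0000 ✗
  (5.5, 4.5, 165°): beam 1 = 1.5529 ≠ 3.0000 ✗
  (3.5, 5.5, 105°): beam 1 = 1.9319 ≠ 3.0000 ✗
  (6.5, 4.5, 15°): beam 1 = 1.5529 ≠ 3.0000 ✗
  …
  (4.5, 7.5, 240°): r_1=3.0000, r_2=3.0000, r_3=1.0000 — all match ✓
Unique over the lattice → pose = (4.5, 7.5, 240°).

(x, y, θ) = (4.5, 7.5, 240°)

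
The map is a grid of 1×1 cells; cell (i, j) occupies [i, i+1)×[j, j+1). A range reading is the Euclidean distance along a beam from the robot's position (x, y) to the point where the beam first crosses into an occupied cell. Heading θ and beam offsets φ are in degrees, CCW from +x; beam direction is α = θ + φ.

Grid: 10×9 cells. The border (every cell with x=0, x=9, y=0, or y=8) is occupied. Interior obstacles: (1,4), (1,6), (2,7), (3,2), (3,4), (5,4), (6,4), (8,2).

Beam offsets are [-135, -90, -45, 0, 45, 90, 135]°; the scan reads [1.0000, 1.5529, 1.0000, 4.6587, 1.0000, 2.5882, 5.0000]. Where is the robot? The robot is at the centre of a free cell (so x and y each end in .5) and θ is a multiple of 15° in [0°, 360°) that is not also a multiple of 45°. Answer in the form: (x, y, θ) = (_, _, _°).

Candidates: 48 free-cell centres × 16 headings = 768 poses. Raycast each; keep the one whose scan matches to 4 dp.
  (8.5, 6.5, 60°): beam 1 = 1.9319 ≠ 1.0000 ✗
  (4.5, 3.5, 60°): beam 1 = 2.5882 ≠ 1.0000 ✗
  (6.5, 7.5, 240°): beam 1 = 0.5176 ≠ 1.0000 ✗
  …
  (2.5, 5.5, 255°): r_1=1.0000, r_2=1.5529, r_3=1.0000, r_4=4.6587, r_5=1.0000, r_6=2.5882, r_7=5.0000 — all match ✓
Unique over the lattice → pose = (2.5, 5.5, 255°).

(x, y, θ) = (2.5, 5.5, 255°)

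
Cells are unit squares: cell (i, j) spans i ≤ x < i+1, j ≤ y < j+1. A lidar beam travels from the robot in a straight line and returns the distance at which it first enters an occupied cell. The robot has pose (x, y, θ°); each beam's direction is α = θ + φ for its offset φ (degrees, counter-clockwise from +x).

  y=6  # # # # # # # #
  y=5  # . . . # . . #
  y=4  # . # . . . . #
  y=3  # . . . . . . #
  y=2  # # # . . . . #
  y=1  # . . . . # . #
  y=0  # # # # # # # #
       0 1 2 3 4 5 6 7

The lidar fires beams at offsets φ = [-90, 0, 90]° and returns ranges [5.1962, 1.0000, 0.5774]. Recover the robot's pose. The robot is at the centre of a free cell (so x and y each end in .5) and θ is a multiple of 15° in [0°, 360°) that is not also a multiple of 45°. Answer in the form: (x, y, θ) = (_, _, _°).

The pose lattice has 25·16 = 400 candidates. Test each by forward raycasting.
  (6.5, 3.5, 60°): beam 1 = 0.5774 ≠ 5.1962 ✗
  (5.5, 2.5, 60°): beam 1 = 1.7321 ≠ 5.1962 ✗
  (2.5, 1.5, 300°): beam 1 = 1.0000 ≠ 5.1962 ✗
  (5.5, 5.5, 75°): beam 1 = 1.5529 ≠ 5.1962 ✗
  …
  (3.5, 1.5, 150°): r_1=5.1962, r_2=1.0000, r_3=0.5774 — all match ✓
Unique over the lattice → pose = (3.5, 1.5, 150°).

(x, y, θ) = (3.5, 1.5, 150°)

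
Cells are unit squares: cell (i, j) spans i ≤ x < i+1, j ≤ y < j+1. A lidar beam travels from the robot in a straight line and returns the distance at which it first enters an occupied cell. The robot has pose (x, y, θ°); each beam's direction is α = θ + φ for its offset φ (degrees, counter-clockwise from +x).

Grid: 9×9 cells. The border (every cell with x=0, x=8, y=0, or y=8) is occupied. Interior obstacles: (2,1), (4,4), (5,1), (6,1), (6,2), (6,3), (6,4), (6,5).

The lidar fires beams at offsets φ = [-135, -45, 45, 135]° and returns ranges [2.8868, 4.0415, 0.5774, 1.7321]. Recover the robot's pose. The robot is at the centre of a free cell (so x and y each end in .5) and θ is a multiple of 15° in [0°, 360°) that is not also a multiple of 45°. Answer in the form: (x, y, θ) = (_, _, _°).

(x, y, θ) = (4.5, 5.5, 195°)

Enumerate (i+0.5, j+0.5, θ) over the 41 free cells and 16 admissible headings. For each, cast all 4 beams and compare to the given ranges.
  (1.5, 4.5, 150°): beam 1 = 4.6587 ≠ 2.8868 ✗
  (1.5, 3.5, 165°): beam 2 = 1.0000 ≠ 4.0415 ✗
  (6.5, 6.5, 30°): beam 1 = 0.5176 ≠ 2.8868 ✗
  …
  (4.5, 5.5, 195°): r_1=2.8868, r_2=4.0415, r_3=0.5774, r_4=1.7321 — all match ✓
No second candidate reproduces the full scan.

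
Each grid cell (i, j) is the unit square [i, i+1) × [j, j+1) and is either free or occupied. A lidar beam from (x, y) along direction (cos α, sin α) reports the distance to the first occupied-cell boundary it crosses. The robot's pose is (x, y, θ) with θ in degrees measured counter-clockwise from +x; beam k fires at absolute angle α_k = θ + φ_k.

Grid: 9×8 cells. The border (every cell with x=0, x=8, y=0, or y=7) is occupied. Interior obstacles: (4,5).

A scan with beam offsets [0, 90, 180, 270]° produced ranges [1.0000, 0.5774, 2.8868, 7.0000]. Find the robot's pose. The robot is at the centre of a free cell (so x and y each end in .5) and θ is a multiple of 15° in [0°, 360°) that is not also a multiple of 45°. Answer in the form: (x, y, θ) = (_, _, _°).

(x, y, θ) = (7.5, 4.5, 300°)

Candidates: 41 free-cell centres × 16 headings = 656 poses. Raycast each; keep the one whose scan matches to 4 dp.
  (2.5, 6.5, 150°): beam 2 = 3.0000 ≠ 0.5774 ✗
  (2.5, 6.5, 195°): beam 1 = 1.5529 ≠ 1.0000 ✗
  (4.5, 3.5, 240°): beam 1 = 2.8868 ≠ 1.0000 ✗
  …
  (7.5, 4.5, 300°): r_1=1.0000, r_2=0.5774, r_3=2.8868, r_4=7.0000 — all match ✓
Unique over the lattice → pose = (7.5, 4.5, 300°).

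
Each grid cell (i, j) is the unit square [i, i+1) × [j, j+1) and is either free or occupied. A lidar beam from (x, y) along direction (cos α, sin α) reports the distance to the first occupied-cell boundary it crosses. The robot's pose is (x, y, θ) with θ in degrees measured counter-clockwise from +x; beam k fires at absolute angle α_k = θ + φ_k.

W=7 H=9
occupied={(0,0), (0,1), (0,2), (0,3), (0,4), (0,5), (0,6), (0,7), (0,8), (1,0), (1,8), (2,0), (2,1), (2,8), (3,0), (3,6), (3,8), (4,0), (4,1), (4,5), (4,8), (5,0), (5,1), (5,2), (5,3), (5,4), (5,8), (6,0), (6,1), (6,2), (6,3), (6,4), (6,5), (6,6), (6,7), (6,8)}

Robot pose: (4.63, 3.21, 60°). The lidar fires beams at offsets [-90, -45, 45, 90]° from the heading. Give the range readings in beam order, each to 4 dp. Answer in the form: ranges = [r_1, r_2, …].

beam 1: φ=-90°, α=330°
  dir = (cos 330°, sin 330°) = (0.8660, -0.5000); from cell (4,3)
  next x-line at t=0.4272, next y-line at t=0.4200; Δt_x=1.1547, Δt_y=2.0000
    y: enter (4,2) at t=0.4200
    x: enter (5,2) at t=0.4272 ← occupied
  → r_1 = 0.4272
beam 2: φ=-45°, α=15°
  dir = (cos 15°, sin 15°) = (0.9659, 0.2588); from cell (4,3)
  next x-line at t=0.3831, next y-line at t=3.0523; Δt_x=1.0353, Δt_y=3.8637
    x: enter (5,3) at t=0.3831 ← occupied
  → r_2 = 0.3831
beam 3: φ=45°, α=105°
  dir = (cos 105°, sin 105°) = (-0.2588, 0.9659); from cell (4,3)
  next x-line at t=2.4341, next y-line at t=0.8179; Δt_x=3.8637, Δt_y=1.0353
    y: enter (4,4) at t=0.8179
    y: enter (4,5) at t=1.8531 ← occupied
  → r_3 = 1.8531
beam 4: φ=90°, α=150°
  dir = (cos 150°, sin 150°) = (-0.8660, 0.5000); from cell (4,3)
  next x-line at t=0.7275, next y-line at t=1.5800; Δt_x=1.1547, Δt_y=2.0000
    x: enter (3,3) at t=0.7275
    y: enter (3,4) at t=1.5800
    x: enter (2,4) at t=1.8822
    x: enter (1,4) at t=3.0369
    y: enter (1,5) at t=3.5800
    x: enter (0,5) at t=4.1916 ← occupied
  → r_4 = 4.1916

ranges = [0.4272, 0.3831, 1.8531, 4.1916]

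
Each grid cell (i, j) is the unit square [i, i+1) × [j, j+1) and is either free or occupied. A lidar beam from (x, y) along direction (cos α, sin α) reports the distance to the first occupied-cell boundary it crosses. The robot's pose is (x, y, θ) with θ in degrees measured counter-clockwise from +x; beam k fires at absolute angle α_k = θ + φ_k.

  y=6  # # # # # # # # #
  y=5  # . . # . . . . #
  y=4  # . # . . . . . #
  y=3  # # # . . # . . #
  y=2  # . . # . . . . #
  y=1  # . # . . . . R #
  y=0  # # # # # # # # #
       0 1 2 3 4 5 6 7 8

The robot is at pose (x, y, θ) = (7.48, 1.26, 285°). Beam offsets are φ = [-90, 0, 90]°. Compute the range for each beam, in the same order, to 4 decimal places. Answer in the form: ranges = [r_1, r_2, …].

beam 1: φ=-90°, α=195°
  dir = (cos 195°, sin 195°) = (-0.9659, -0.2588); from cell (7,1)
  next x-line at t=0.4969, next y-line at t=1.0046; Δt_x=1.0353, Δt_y=3.8637
    x: enter (6,1) at t=0.4969
    y: enter (6,0) at t=1.0046 ← occupied
  → r_1 = 1.0046
beam 2: φ=0°, α=285°
  dir = (cos 285°, sin 285°) = (0.2588, -0.9659); from cell (7,1)
  next x-line at t=2.0091, next y-line at t=0.2692; Δt_x=3.8637, Δt_y=1.0353
    y: enter (7,0) at t=0.2692 ← occupied
  → r_2 = 0.2692
beam 3: φ=90°, α=15°
  dir = (cos 15°, sin 15°) = (0.9659, 0.2588); from cell (7,1)
  next x-line at t=0.5383, next y-line at t=2.8591; Δt_x=1.0353, Δt_y=3.8637
    x: enter (8,1) at t=0.5383 ← occupied
  → r_3 = 0.5383

ranges = [1.0046, 0.2692, 0.5383]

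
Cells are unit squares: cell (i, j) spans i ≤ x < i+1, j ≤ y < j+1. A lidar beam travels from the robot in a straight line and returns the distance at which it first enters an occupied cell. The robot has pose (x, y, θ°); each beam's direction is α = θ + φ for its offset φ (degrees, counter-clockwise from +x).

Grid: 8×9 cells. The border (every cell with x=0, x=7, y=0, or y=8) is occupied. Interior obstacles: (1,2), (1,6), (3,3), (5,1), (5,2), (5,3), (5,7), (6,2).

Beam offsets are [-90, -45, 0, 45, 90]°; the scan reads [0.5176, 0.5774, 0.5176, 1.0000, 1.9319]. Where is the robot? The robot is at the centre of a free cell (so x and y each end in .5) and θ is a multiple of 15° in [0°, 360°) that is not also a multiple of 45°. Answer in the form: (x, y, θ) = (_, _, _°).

(x, y, θ) = (4.5, 1.5, 15°)

Candidates: 34 free-cell centres × 16 headings = 544 poses. Raycast each; keep the one whose scan matches to 4 dp.
  (3.5, 7.5, 15°): beam 1 = 5.7956 ≠ 0.5176 ✗
  (6.5, 5.5, 60°): beam 1 = 0.5774 ≠ 0.5176 ✗
  (1.5, 4.5, 285°): beam 2 = 1.0000 ≠ 0.5774 ✗
  …
  (4.5, 1.5, 15°): r_1=0.5176, r_2=0.5774, r_3=0.5176, r_4=1.0000, r_5=1.9319 — all match ✓
Unique over the lattice → pose = (4.5, 1.5, 15°).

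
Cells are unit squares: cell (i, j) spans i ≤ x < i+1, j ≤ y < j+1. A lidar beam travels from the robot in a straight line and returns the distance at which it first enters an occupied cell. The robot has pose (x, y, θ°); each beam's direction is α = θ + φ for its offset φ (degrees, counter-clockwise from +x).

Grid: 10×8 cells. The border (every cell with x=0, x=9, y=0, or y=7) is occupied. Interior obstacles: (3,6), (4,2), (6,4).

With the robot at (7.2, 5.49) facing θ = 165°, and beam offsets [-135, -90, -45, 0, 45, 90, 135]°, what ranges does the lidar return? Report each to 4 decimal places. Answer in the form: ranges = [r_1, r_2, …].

ranges = [2.0785, 1.5633, 1.7436, 3.3129, 0.9800, 0.7727, 3.6000]

beam 1: φ=-135°, α=30°
  dir = (cos 30°, sin 30°) = (0.8660, 0.5000); from cell (7,5)
  next x-line at t=0.9238, next y-line at t=1.0200; Δt_x=1.1547, Δt_y=2.0000
    x: enter (8,5) at t=0.9238
    y: enter (8,6) at t=1.0200
    x: enter (9,6) at t=2.0785 ← occupied
  → r_1 = 2.0785
beam 2: φ=-90°, α=75°
  dir = (cos 75°, sin 75°) = (0.2588, 0.9659); from cell (7,5)
  next x-line at t=3.0910, next y-line at t=0.5280; Δt_x=3.8637, Δt_y=1.0353
    y: enter (7,6) at t=0.5280
    y: enter (7,7) at t=1.5633 ← occupied
  → r_2 = 1.5633
beam 3: φ=-45°, α=120°
  dir = (cos 120°, sin 120°) = (-0.5000, 0.8660); from cell (7,5)
  next x-line at t=0.4000, next y-line at t=0.5889; Δt_x=2.0000, Δt_y=1.1547
    x: enter (6,5) at t=0.4000
    y: enter (6,6) at t=0.5889
    y: enter (6,7) at t=1.7436 ← occupied
  → r_3 = 1.7436
beam 4: φ=0°, α=165°
  dir = (cos 165°, sin 165°) = (-0.9659, 0.2588); from cell (7,5)
  next x-line at t=0.2071, next y-line at t=1.9705; Δt_x=1.0353, Δt_y=3.8637
    x: enter (6,5) at t=0.2071
    x: enter (5,5) at t=1.2423
    y: enter (5,6) at t=1.9705
    x: enter (4,6) at t=2.2776
    x: enter (3,6) at t=3.3129 ← occupied
  → r_4 = 3.3129
beam 5: φ=45°, α=210°
  dir = (cos 210°, sin 210°) = (-0.8660, -0.5000); from cell (7,5)
  next x-line at t=0.2309, next y-line at t=0.9800; Δt_x=1.1547, Δt_y=2.0000
    x: enter (6,5) at t=0.2309
    y: enter (6,4) at t=0.9800 ← occupied
  → r_5 = 0.9800
beam 6: φ=90°, α=255°
  dir = (cos 255°, sin 255°) = (-0.2588, -0.9659); from cell (7,5)
  next x-line at t=0.7727, next y-line at t=0.5073; Δt_x=3.8637, Δt_y=1.0353
    y: enter (7,4) at t=0.5073
    x: enter (6,4) at t=0.7727 ← occupied
  → r_6 = 0.7727
beam 7: φ=135°, α=300°
  dir = (cos 300°, sin 300°) = (0.5000, -0.8660); from cell (7,5)
  next x-line at t=1.6000, next y-line at t=0.5658; Δt_x=2.0000, Δt_y=1.1547
    y: enter (7,4) at t=0.5658
    x: enter (8,4) at t=1.6000
    y: enter (8,3) at t=1.7205
    y: enter (8,2) at t=2.8752
    x: enter (9,2) at t=3.6000 ← occupied
  → r_7 = 3.6000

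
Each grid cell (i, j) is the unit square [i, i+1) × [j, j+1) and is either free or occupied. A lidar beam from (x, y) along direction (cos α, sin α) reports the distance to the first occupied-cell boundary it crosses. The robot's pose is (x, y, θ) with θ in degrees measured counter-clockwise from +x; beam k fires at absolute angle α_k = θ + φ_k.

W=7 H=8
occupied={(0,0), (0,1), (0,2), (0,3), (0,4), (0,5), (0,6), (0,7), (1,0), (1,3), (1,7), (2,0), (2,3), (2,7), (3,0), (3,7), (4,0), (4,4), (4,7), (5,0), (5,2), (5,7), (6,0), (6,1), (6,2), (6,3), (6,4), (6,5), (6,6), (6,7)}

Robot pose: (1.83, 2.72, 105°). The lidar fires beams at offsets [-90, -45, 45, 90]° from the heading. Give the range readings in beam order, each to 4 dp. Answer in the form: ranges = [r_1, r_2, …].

ranges = [1.0818, 0.3233, 0.5600, 0.8593]

beam 1: φ=-90°, α=15°
  cosα=0.9659 sinα=0.2588 | (1,2) | tMaxX 0.1760 tMaxY 1.0818 | tΔX 1.0353 tΔY 3.8637
    t=0.1760 [x] (2,2)
    t=1.0818 [y] (2,3) — stop
  → r_1 = 1.0818
beam 2: φ=-45°, α=60°
  cosα=0.5000 sinα=0.8660 | (1,2) | tMaxX 0.3400 tMaxY 0.3233 | tΔX 2.0000 tΔY 1.1547
    t=0.3233 [y] (1,3) — stop
  → r_2 = 0.3233
beam 3: φ=45°, α=150°
  cosα=-0.8660 sinα=0.5000 | (1,2) | tMaxX 0.9584 tMaxY 0.5600 | tΔX 1.1547 tΔY 2.0000
    t=0.5600 [y] (1,3) — stop
  → r_3 = 0.5600
beam 4: φ=90°, α=195°
  cosα=-0.9659 sinα=-0.2588 | (1,2) | tMaxX 0.8593 tMaxY 2.7819 | tΔX 1.0353 tΔY 3.8637
    t=0.8593 [x] (0,2) — stop
  → r_4 = 0.8593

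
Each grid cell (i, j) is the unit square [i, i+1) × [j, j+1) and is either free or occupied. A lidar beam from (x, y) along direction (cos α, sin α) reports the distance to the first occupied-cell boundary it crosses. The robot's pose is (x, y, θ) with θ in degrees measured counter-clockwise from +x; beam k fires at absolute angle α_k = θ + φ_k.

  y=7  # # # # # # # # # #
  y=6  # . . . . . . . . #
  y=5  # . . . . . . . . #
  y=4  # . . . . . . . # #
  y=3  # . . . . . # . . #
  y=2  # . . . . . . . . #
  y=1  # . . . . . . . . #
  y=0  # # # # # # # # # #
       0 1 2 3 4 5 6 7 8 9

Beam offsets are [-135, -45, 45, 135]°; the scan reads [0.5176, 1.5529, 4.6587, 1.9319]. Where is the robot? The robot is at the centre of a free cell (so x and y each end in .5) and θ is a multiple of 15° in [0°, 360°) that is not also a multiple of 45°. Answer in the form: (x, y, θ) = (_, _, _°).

(x, y, θ) = (1.5, 2.5, 330°)

Enumerate (i+0.5, j+0.5, θ) over the 46 free cells and 16 admissible headings. For each, cast all 4 beams and compare to the given ranges.
  (8.5, 6.5, 285°): beam 1 = 1.0000 ≠ 0.5176 ✗
  (1.5, 1.5, 120°): beam 1 = 1.9319 ≠ 0.5176 ✗
  (1.5, 2.5, 15°): beam 1 = 1.0000 ≠ 0.5176 ✗
  (1.5, 6.5, 240°): beam 2 = 0.5176 ≠ 1.5529 ✗
  …
  (1.5, 2.5, 330°): r_1=0.5176, r_2=1.5529, r_3=4.6587, r_4=1.9319 — all match ✓
Only this pose fits every beam.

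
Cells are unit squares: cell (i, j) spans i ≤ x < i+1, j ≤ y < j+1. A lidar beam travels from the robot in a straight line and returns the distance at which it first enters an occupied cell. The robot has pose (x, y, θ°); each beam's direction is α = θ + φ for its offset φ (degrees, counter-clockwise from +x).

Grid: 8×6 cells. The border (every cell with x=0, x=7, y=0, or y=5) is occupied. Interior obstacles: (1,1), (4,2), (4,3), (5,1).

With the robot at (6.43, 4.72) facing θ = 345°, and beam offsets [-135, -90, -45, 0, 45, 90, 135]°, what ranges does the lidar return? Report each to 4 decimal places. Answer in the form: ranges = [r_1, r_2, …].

ranges = [1.6512, 2.8160, 1.1400, 0.5901, 0.5600, 0.2899, 0.3233]

beam 1: φ=-135°, α=210°
  dir = (cos 210°, sin 210°) = (-0.8660, -0.5000); from cell (6,4)
  next x-line at t=0.4965, next y-line at t=1.4400; Δt_x=1.1547, Δt_y=2.0000
    x: enter (5,4) at t=0.4965
    y: enter (5,3) at t=1.4400
    x: enter (4,3) at t=1.6512 ← occupied
  → r_1 = 1.6512
beam 2: φ=-90°, α=255°
  dir = (cos 255°, sin 255°) = (-0.2588, -0.9659); from cell (6,4)
  next x-line at t=1.6614, next y-line at t=0.7454; Δt_x=3.8637, Δt_y=1.0353
    y: enter (6,3) at t=0.7454
    x: enter (5,3) at t=1.6614
    y: enter (5,2) at t=1.7807
    y: enter (5,1) at t=2.8160 ← occupied
  → r_2 = 2.8160
beam 3: φ=-45°, α=300°
  dir = (cos 300°, sin 300°) = (0.5000, -0.8660); from cell (6,4)
  next x-line at t=1.1400, next y-line at t=0.8314; Δt_x=2.0000, Δt_y=1.1547
    y: enter (6,3) at t=0.8314
    x: enter (7,3) at t=1.1400 ← occupied
  → r_3 = 1.1400
beam 4: φ=0°, α=345°
  dir = (cos 345°, sin 345°) = (0.9659, -0.2588); from cell (6,4)
  next x-line at t=0.5901, next y-line at t=2.7819; Δt_x=1.0353, Δt_y=3.8637
    x: enter (7,4) at t=0.5901 ← occupied
  → r_4 = 0.5901
beam 5: φ=45°, α=30°
  dir = (cos 30°, sin 30°) = (0.8660, 0.5000); from cell (6,4)
  next x-line at t=0.6582, next y-line at t=0.5600; Δt_x=1.1547, Δt_y=2.0000
    y: enter (6,5) at t=0.5600 ← occupied
  → r_5 = 0.5600
beam 6: φ=90°, α=75°
  dir = (cos 75°, sin 75°) = (0.2588, 0.9659); from cell (6,4)
  next x-line at t=2.2023, next y-line at t=0.2899; Δt_x=3.8637, Δt_y=1.0353
    y: enter (6,5) at t=0.2899 ← occupied
  → r_6 = 0.2899
beam 7: φ=135°, α=120°
  dir = (cos 120°, sin 120°) = (-0.5000, 0.8660); from cell (6,4)
  next x-line at t=0.8600, next y-line at t=0.3233; Δt_x=2.0000, Δt_y=1.1547
    y: enter (6,5) at t=0.3233 ← occupied
  → r_7 = 0.3233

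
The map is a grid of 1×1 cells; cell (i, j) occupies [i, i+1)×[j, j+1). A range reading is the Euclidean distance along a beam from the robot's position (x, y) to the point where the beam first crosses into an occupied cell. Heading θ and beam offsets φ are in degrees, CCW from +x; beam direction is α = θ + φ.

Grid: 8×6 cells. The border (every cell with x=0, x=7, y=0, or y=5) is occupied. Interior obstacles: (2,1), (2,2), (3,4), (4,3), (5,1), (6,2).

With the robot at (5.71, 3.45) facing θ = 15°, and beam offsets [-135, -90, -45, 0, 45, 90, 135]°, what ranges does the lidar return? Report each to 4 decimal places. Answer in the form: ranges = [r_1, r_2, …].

ranges = [2.8290, 1.1205, 0.9000, 1.3355, 1.7898, 1.6047, 0.8198]

beam 1: φ=-135°, α=240°
  cosα=-0.5000 sinα=-0.8660 | (5,3) | tMaxX 1.4200 tMaxY 0.5196 | tΔX 2.0000 tΔY 1.1547
    t=0.5196 [y] (5,2)
    t=1.4200 [x] (4,2)
    t=1.6743 [y] (4,1)
    t=2.8290 [y] (4,0) — stop
  → r_1 = 2.8290
beam 2: φ=-90°, α=285°
  cosα=0.2588 sinα=-0.9659 | (5,3) | tMaxX 1.1205 tMaxY 0.4659 | tΔX 3.8637 tΔY 1.0353
    t=0.4659 [y] (5,2)
    t=1.1205 [x] (6,2) — stop
  → r_2 = 1.1205
beam 3: φ=-45°, α=330°
  cosα=0.8660 sinα=-0.5000 | (5,3) | tMaxX 0.3349 tMaxY 0.9000 | tΔX 1.1547 tΔY 2.0000
    t=0.3349 [x] (6,3)
    t=0.9000 [y] (6,2) — stop
  → r_3 = 0.9000
beam 4: φ=0°, α=15°
  cosα=0.9659 sinα=0.2588 | (5,3) | tMaxX 0.3002 tMaxY 2.1250 | tΔX 1.0353 tΔY 3.8637
    t=0.3002 [x] (6,3)
    t=1.3355 [x] (7,3) — stop
  → r_4 = 1.3355
beam 5: φ=45°, α=60°
  cosα=0.5000 sinα=0.8660 | (5,3) | tMaxX 0.5800 tMaxY 0.6351 | tΔX 2.0000 tΔY 1.1547
    t=0.5800 [x] (6,3)
    t=0.6351 [y] (6,4)
    t=1.7898 [y] (6,5) — stop
  → r_5 = 1.7898
beam 6: φ=90°, α=105°
  cosα=-0.2588 sinα=0.9659 | (5,3) | tMaxX 2.7432 tMaxY 0.5694 | tΔX 3.8637 tΔY 1.0353
    t=0.5694 [y] (5,4)
    t=1.6047 [y] (5,5) — stop
  → r_6 = 1.6047
beam 7: φ=135°, α=150°
  cosα=-0.8660 sinα=0.5000 | (5,3) | tMaxX 0.8198 tMaxY 1.1000 | tΔX 1.1547 tΔY 2.0000
    t=0.8198 [x] (4,3) — stop
  → r_7 = 0.8198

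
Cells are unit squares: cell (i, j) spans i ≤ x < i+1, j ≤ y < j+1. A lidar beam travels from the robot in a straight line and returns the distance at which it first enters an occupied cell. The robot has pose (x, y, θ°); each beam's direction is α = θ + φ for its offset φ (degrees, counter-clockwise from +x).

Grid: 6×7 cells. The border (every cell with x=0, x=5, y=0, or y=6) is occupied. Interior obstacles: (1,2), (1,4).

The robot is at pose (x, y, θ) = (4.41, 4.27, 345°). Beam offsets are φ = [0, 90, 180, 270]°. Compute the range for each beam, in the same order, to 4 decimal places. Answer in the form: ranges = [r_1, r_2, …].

ranges = [0.6108, 1.7910, 2.4950, 3.3854]

beam 1: φ=0°, α=345°
  dir = (cos 345°, sin 345°) = (0.9659, -0.2588); from cell (4,4)
  next x-line at t=0.6108, next y-line at t=1.0432; Δt_x=1.0353, Δt_y=3.8637
    x: enter (5,4) at t=0.6108 ← occupied
  → r_1 = 0.6108
beam 2: φ=90°, α=75°
  dir = (cos 75°, sin 75°) = (0.2588, 0.9659); from cell (4,4)
  next x-line at t=2.2796, next y-line at t=0.7558; Δt_x=3.8637, Δt_y=1.0353
    y: enter (4,5) at t=0.7558
    y: enter (4,6) at t=1.7910 ← occupied
  → r_2 = 1.7910
beam 3: φ=180°, α=165°
  dir = (cos 165°, sin 165°) = (-0.9659, 0.2588); from cell (4,4)
  next x-line at t=0.4245, next y-line at t=2.8205; Δt_x=1.0353, Δt_y=3.8637
    x: enter (3,4) at t=0.4245
    x: enter (2,4) at t=1.4597
    x: enter (1,4) at t=2.4950 ← occupied
  → r_3 = 2.4950
beam 4: φ=270°, α=255°
  dir = (cos 255°, sin 255°) = (-0.2588, -0.9659); from cell (4,4)
  next x-line at t=1.5841, next y-line at t=0.2795; Δt_x=3.8637, Δt_y=1.0353
    y: enter (4,3) at t=0.2795
    y: enter (4,2) at t=1.3148
    x: enter (3,2) at t=1.5841
    y: enter (3,1) at t=2.3501
    y: enter (3,0) at t=3.3854 ← occupied
  → r_4 = 3.3854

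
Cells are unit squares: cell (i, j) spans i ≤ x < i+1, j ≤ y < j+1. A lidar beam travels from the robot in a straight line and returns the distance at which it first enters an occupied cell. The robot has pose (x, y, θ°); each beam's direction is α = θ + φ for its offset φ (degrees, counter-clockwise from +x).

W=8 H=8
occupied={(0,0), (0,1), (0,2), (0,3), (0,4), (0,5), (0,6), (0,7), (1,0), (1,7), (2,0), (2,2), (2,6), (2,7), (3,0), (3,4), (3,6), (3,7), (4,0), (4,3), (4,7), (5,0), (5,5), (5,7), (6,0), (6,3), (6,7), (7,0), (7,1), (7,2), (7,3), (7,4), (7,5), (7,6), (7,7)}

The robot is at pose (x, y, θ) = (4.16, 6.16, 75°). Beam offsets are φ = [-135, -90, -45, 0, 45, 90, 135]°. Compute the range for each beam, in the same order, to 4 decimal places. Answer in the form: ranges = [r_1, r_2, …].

beam 1: φ=-135°, α=300°
  cosα=0.5000 sinα=-0.8660 | (4,6) | tMaxX 1.6800 tMaxY 0.1848 | tΔX 2.0000 tΔY 1.1547
    t=0.1848 [y] (4,5)
    t=1.3395 [y] (4,4)
    t=1.6800 [x] (5,4)
    t=2.4942 [y] (5,3)
    t=3.6489 [y] (5,2)
    t=3.6800 [x] (6,2)
    t=4.8036 [y] (6,1)
    t=5.6800 [x] (7,1) — stop
  → r_1 = 5.6800
beam 2: φ=-90°, α=345°
  cosα=0.9659 sinα=-0.2588 | (4,6) | tMaxX 0.8696 tMaxY 0.6182 | tΔX 1.0353 tΔY 3.8637
    t=0.6182 [y] (4,5)
    t=0.8696 [x] (5,5) — stop
  → r_2 = 0.8696
beam 3: φ=-45°, α=30°
  cosα=0.8660 sinα=0.5000 | (4,6) | tMaxX 0.9699 tMaxY 1.6800 | tΔX 1.1547 tΔY 2.0000
    t=0.9699 [x] (5,6)
    t=1.6800 [y] (5,7) — stop
  → r_3 = 1.6800
beam 4: φ=0°, α=75°
  cosα=0.2588 sinα=0.9659 | (4,6) | tMaxX 3.2455 tMaxY 0.8696 | tΔX 3.8637 tΔY 1.0353
    t=0.8696 [y] (4,7) — stop
  → r_4 = 0.8696
beam 5: φ=45°, α=120°
  cosα=-0.5000 sinα=0.8660 | (4,6) | tMaxX 0.3200 tMaxY 0.9699 | tΔX 2.0000 tΔY 1.1547
    t=0.3200 [x] (3,6) — stop
  → r_5 = 0.3200
beam 6: φ=90°, α=165°
  cosα=-0.9659 sinα=0.2588 | (4,6) | tMaxX 0.1656 tMaxY 3.2455 | tΔX 1.0353 tΔY 3.8637
    t=0.1656 [x] (3,6) — stop
  → r_6 = 0.1656
beam 7: φ=135°, α=210°
  cosα=-0.8660 sinα=-0.5000 | (4,6) | tMaxX 0.1848 tMaxY 0.3200 | tΔX 1.1547 tΔY 2.0000
    t=0.1848 [x] (3,6) — stop
  → r_7 = 0.1848

ranges = [5.6800, 0.8696, 1.6800, 0.8696, 0.3200, 0.1656, 0.1848]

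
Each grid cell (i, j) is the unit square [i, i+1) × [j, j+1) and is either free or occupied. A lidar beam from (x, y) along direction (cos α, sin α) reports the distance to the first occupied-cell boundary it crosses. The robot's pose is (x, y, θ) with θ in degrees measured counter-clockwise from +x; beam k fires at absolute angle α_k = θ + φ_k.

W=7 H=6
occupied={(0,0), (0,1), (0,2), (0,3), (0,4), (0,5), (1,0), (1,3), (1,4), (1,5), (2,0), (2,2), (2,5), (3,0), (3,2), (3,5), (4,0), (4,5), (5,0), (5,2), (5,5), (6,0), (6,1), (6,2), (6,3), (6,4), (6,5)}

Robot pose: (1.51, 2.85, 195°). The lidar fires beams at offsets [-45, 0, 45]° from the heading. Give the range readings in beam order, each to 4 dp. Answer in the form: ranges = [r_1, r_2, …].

beam 1: φ=-45°, α=150°
  direction (-0.8660, 0.5000); cell (1,2); t to first gridline: x 0.5889, y 0.3000 (then +1.1547 / +2.0000)
    (1,3) via y @ 0.3000  # hit
  → r_1 = 0.3000
beam 2: φ=0°, α=195°
  direction (-0.9659, -0.2588); cell (1,2); t to first gridline: x 0.5280, y 3.2841 (then +1.0353 / +3.8637)
    (0,2) via x @ 0.5280  # hit
  → r_2 = 0.5280
beam 3: φ=45°, α=240°
  direction (-0.5000, -0.8660); cell (1,2); t to first gridline: x 1.0200, y 0.9815 (then +2.0000 / +1.1547)
    (1,1) via y @ 0.9815
    (0,1) via x @ 1.0200  # hit
  → r_3 = 1.0200

ranges = [0.3000, 0.5280, 1.0200]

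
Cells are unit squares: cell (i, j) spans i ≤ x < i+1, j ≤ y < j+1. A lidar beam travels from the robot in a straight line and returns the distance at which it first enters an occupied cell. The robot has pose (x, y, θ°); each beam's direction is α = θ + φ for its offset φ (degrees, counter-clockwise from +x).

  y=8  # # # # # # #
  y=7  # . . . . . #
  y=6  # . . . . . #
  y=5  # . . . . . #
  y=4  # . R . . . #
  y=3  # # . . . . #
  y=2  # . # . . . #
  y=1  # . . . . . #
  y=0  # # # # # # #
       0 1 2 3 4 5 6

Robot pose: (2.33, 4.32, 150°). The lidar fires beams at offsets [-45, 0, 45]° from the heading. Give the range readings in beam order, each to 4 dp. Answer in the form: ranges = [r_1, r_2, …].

beam 1: φ=-45°, α=105°
  cosα=-0.2588 sinα=0.9659 | (2,4) | tMaxX 1.2750 tMaxY 0.7040 | tΔX 3.8637 tΔY 1.0353
    t=0.7040 [y] (2,5)
    t=1.2750 [x] (1,5)
    t=1.7393 [y] (1,6)
    t=2.7745 [y] (1,7)
    t=3.8098 [y] (1,8) — stop
  → r_1 = 3.8098
beam 2: φ=0°, α=150°
  cosα=-0.8660 sinα=0.5000 | (2,4) | tMaxX 0.3811 tMaxY 1.3600 | tΔX 1.1547 tΔY 2.0000
    t=0.3811 [x] (1,4)
    t=1.3600 [y] (1,5)
    t=1.5358 [x] (0,5) — stop
  → r_2 = 1.5358
beam 3: φ=45°, α=195°
  cosα=-0.9659 sinα=-0.2588 | (2,4) | tMaxX 0.3416 tMaxY 1.2364 | tΔX 1.0353 tΔY 3.8637
    t=0.3416 [x] (1,4)
    t=1.2364 [y] (1,3) — stop
  → r_3 = 1.2364

ranges = [3.8098, 1.5358, 1.2364]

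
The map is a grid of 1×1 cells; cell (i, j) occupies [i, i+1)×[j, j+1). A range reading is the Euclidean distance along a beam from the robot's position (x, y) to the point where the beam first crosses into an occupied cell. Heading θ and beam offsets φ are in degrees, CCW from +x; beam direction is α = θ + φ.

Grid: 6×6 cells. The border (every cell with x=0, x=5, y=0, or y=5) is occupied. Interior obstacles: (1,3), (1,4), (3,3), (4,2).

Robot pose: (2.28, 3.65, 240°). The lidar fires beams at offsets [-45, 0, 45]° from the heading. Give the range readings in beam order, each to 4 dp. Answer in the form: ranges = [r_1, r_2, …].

beam 1: φ=-45°, α=195°
  direction (-0.9659, -0.2588); cell (2,3); t to first gridline: x 0.2899, y 2.5114 (then +1.0353 / +3.8637)
    (1,3) via x @ 0.2899  # hit
  → r_1 = 0.2899
beam 2: φ=0°, α=240°
  direction (-0.5000, -0.8660); cell (2,3); t to first gridline: x 0.5600, y 0.7506 (then +2.0000 / +1.1547)
    (1,3) via x @ 0.5600  # hit
  → r_2 = 0.5600
beam 3: φ=45°, α=285°
  direction (0.2588, -0.9659); cell (2,3); t to first gridline: x 2.7819, y 0.6729 (then +3.8637 / +1.0353)
    (2,2) via y @ 0.6729
    (2,1) via y @ 1.7082
    (2,0) via y @ 2.7435  # hit
  → r_3 = 2.7435

ranges = [0.2899, 0.5600, 2.7435]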